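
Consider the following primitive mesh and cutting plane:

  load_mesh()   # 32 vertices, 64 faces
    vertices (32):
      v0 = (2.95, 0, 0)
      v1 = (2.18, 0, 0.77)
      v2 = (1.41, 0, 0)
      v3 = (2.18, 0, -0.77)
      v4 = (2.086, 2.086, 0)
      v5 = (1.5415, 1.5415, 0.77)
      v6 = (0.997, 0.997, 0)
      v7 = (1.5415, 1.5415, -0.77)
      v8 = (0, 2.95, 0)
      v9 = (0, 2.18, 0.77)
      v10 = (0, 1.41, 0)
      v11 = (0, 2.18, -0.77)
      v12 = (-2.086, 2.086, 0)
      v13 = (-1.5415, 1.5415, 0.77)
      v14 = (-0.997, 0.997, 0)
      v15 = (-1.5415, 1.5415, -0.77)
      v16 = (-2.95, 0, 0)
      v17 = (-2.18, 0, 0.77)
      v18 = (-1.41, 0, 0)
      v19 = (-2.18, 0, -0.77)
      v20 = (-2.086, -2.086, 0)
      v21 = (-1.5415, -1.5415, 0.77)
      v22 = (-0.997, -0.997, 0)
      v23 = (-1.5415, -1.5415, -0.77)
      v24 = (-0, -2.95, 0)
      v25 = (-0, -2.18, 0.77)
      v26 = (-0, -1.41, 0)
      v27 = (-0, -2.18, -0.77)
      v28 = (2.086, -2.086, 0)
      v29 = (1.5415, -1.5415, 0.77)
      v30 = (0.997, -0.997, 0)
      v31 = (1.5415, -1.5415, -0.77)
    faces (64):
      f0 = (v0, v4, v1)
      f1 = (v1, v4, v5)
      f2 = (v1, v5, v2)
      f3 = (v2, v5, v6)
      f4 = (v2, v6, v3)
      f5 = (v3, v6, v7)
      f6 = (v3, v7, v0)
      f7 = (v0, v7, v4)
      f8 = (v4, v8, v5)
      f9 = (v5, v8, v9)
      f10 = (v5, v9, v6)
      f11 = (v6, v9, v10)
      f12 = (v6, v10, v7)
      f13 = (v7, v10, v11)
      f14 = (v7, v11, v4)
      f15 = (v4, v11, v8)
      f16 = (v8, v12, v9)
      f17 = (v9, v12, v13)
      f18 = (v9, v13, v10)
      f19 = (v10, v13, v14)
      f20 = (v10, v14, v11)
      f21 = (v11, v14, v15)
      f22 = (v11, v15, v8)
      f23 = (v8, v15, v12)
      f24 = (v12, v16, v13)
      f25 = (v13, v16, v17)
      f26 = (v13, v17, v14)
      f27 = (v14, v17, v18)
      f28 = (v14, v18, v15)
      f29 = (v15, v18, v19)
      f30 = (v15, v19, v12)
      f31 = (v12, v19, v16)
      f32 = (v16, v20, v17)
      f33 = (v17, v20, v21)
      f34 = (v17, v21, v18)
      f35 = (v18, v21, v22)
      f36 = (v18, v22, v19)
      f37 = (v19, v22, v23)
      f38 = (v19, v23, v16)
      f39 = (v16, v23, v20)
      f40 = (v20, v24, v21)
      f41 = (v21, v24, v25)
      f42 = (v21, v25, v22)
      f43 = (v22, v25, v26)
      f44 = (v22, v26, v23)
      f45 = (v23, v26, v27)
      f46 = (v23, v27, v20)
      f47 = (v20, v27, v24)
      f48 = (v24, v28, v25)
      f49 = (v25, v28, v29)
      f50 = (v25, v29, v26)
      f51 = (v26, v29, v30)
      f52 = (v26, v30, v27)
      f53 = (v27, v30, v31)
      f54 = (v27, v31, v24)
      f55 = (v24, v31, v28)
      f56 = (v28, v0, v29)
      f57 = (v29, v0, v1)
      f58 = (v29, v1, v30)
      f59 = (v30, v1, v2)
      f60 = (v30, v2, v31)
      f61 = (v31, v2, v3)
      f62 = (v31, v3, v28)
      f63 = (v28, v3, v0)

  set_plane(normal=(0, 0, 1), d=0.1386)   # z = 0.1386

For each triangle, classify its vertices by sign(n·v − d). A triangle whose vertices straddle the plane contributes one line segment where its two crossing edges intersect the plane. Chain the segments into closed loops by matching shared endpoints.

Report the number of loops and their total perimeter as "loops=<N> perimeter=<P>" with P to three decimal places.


loops=2 perimeter=26.696

Straddling triangles (32 of 64):
  (v0,v4,v1) [--+] → (2.10292, 1.71052, 0.1386)–(2.8114, 0, 0.1386)  len=1.8514
  (v1,v4,v5) [+-+] → (2.10292, 1.71052, 0.1386)–(1.98799, 1.98799, 0.1386)  len=0.3003
  (v1,v5,v2) [++-] → (1.43367, 0.27747, 0.1386)–(1.5486, 0, 0.1386)  len=0.3003
  (v2,v5,v6) [-+-] → (1.43367, 0.27747, 0.1386)–(1.09501, 1.09501, 0.1386)  len=0.8849
  (v4,v8,v5) [--+] → (0.27747, 2.69647, 0.1386)–(1.98799, 1.98799, 0.1386)  len=1.8514
  (v5,v8,v9) [+-+] → (0.27747, 2.69647, 0.1386)–(0, 2.8114, 0.1386)  len=0.3003
  (v5,v9,v6) [++-] → (0.81754, 1.20994, 0.1386)–(1.09501, 1.09501, 0.1386)  len=0.3003
  (v6,v9,v10) [-+-] → (0.81754, 1.20994, 0.1386)–(0, 1.5486, 0.1386)  len=0.8849
  (v8,v12,v9) [--+] → (-1.71052, 2.10292, 0.1386)–(0, 2.8114, 0.1386)  len=1.8514
  (v9,v12,v13) [+-+] → (-1.71052, 2.10292, 0.1386)–(-1.98799, 1.98799, 0.1386)  len=0.3003
  (v9,v13,v10) [++-] → (-0.27747, 1.43367, 0.1386)–(0, 1.5486, 0.1386)  len=0.3003
  (v10,v13,v14) [-+-] → (-0.27747, 1.43367, 0.1386)–(-1.09501, 1.09501, 0.1386)  len=0.8849
  (v12,v16,v13) [--+] → (-2.69647, 0.27747, 0.1386)–(-1.98799, 1.98799, 0.1386)  len=1.8514
  (v13,v16,v17) [+-+] → (-2.69647, 0.27747, 0.1386)–(-2.8114, 0, 0.1386)  len=0.3003
  (v13,v17,v14) [++-] → (-1.20994, 0.81754, 0.1386)–(-1.09501, 1.09501, 0.1386)  len=0.3003
  (v14,v17,v18) [-+-] → (-1.20994, 0.81754, 0.1386)–(-1.5486, 0, 0.1386)  len=0.8849
  (v16,v20,v17) [--+] → (-2.10292, -1.71052, 0.1386)–(-2.8114, 0, 0.1386)  len=1.8514
  (v17,v20,v21) [+-+] → (-2.10292, -1.71052, 0.1386)–(-1.98799, -1.98799, 0.1386)  len=0.3003
  (v17,v21,v18) [++-] → (-1.43367, -0.27747, 0.1386)–(-1.5486, 0, 0.1386)  len=0.3003
  (v18,v21,v22) [-+-] → (-1.43367, -0.27747, 0.1386)–(-1.09501, -1.09501, 0.1386)  len=0.8849
  (v20,v24,v21) [--+] → (-0.27747, -2.69647, 0.1386)–(-1.98799, -1.98799, 0.1386)  len=1.8514
  (v21,v24,v25) [+-+] → (-0.27747, -2.69647, 0.1386)–(0, -2.8114, 0.1386)  len=0.3003
  (v21,v25,v22) [++-] → (-0.81754, -1.20994, 0.1386)–(-1.09501, -1.09501, 0.1386)  len=0.3003
  (v22,v25,v26) [-+-] → (-0.81754, -1.20994, 0.1386)–(0, -1.5486, 0.1386)  len=0.8849
  (v24,v28,v25) [--+] → (1.71052, -2.10292, 0.1386)–(0, -2.8114, 0.1386)  len=1.8514
  (v25,v28,v29) [+-+] → (1.71052, -2.10292, 0.1386)–(1.98799, -1.98799, 0.1386)  len=0.3003
  (v25,v29,v26) [++-] → (0.27747, -1.43367, 0.1386)–(0, -1.5486, 0.1386)  len=0.3003
  (v26,v29,v30) [-+-] → (0.27747, -1.43367, 0.1386)–(1.09501, -1.09501, 0.1386)  len=0.8849
  (v28,v0,v29) [--+] → (2.69647, -0.27747, 0.1386)–(1.98799, -1.98799, 0.1386)  len=1.8514
  (v29,v0,v1) [+-+] → (2.69647, -0.27747, 0.1386)–(2.8114, 0, 0.1386)  len=0.3003
  (v29,v1,v30) [++-] → (1.20994, -0.81754, 0.1386)–(1.09501, -1.09501, 0.1386)  len=0.3003
  (v30,v1,v2) [-+-] → (1.20994, -0.81754, 0.1386)–(1.5486, 0, 0.1386)  len=0.8849

Chained into 2 loop(s):
  loop 1: 16 segments, perimeter = 17.2141
  loop 2: 16 segments, perimeter = 9.4819
Total perimeter = 26.696


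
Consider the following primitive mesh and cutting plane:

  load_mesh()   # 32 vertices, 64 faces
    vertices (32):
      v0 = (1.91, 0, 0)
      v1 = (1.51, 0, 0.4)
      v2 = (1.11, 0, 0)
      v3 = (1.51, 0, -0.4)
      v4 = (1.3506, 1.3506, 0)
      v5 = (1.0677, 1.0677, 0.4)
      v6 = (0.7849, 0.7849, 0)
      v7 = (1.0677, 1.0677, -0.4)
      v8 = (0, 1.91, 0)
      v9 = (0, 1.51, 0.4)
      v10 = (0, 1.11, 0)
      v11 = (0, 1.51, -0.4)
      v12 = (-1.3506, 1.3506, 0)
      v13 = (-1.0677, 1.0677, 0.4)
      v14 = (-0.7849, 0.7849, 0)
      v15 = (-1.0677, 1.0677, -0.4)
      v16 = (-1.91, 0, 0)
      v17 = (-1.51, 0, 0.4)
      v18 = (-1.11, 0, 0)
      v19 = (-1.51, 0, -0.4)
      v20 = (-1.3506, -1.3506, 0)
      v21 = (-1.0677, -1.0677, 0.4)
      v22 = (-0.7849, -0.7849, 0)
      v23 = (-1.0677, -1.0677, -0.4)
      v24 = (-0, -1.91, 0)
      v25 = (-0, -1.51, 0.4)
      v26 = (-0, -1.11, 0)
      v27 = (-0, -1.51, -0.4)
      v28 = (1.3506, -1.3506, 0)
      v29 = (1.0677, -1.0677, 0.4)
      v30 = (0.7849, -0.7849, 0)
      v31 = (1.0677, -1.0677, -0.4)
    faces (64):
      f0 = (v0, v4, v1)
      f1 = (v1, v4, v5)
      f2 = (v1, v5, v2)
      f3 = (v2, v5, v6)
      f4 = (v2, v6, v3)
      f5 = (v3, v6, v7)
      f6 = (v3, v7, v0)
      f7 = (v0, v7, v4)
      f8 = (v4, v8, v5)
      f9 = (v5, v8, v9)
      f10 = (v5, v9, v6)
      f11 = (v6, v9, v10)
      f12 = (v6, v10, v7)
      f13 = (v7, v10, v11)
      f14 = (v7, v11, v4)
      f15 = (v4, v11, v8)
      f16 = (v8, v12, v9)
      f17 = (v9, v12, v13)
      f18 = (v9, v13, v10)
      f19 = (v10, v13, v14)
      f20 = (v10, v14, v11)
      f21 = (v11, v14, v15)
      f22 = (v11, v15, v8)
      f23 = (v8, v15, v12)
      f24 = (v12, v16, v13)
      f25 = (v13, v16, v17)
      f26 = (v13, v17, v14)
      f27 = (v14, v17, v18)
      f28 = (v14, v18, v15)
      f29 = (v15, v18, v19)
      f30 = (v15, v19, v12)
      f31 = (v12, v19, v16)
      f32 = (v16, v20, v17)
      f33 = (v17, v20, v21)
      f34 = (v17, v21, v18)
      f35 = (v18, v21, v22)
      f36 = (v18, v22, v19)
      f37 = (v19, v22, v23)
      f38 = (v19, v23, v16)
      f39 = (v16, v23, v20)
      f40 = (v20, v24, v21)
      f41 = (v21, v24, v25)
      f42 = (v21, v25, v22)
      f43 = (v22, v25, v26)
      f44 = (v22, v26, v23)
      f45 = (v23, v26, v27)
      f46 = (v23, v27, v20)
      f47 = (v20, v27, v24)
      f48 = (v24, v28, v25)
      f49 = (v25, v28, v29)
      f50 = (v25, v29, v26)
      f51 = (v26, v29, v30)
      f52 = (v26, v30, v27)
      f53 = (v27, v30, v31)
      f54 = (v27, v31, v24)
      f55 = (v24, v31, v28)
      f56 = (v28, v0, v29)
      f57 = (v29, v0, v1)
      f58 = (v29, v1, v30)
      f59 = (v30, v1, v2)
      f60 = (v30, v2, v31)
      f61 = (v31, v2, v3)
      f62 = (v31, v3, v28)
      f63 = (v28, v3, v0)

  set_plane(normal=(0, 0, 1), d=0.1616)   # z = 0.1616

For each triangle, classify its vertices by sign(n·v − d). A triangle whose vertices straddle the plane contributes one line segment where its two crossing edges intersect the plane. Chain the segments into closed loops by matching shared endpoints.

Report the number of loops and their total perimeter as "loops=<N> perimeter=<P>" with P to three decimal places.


loops=2 perimeter=18.491

Straddling triangles (32 of 64):
  (v0,v4,v1) [--+] → (1.415, 0.804958, 0.1616)–(1.7484, 0, 0.1616)  len=0.8713
  (v1,v4,v5) [+-+] → (1.415, 0.804958, 0.1616)–(1.23631, 1.23631, 0.1616)  len=0.4669
  (v1,v5,v2) [++-] → (1.09291, 0.431351, 0.1616)–(1.2716, 0, 0.1616)  len=0.4669
  (v2,v5,v6) [-+-] → (1.09291, 0.431351, 0.1616)–(0.899151, 0.899151, 0.1616)  len=0.5063
  (v4,v8,v5) [--+] → (0.431351, 1.56971, 0.1616)–(1.23631, 1.23631, 0.1616)  len=0.8713
  (v5,v8,v9) [+-+] → (0.431351, 1.56971, 0.1616)–(0, 1.7484, 0.1616)  len=0.4669
  (v5,v9,v6) [++-] → (0.4678, 1.07784, 0.1616)–(0.899151, 0.899151, 0.1616)  len=0.4669
  (v6,v9,v10) [-+-] → (0.4678, 1.07784, 0.1616)–(0, 1.2716, 0.1616)  len=0.5063
  (v8,v12,v9) [--+] → (-0.804958, 1.415, 0.1616)–(0, 1.7484, 0.1616)  len=0.8713
  (v9,v12,v13) [+-+] → (-0.804958, 1.415, 0.1616)–(-1.23631, 1.23631, 0.1616)  len=0.4669
  (v9,v13,v10) [++-] → (-0.431351, 1.09291, 0.1616)–(0, 1.2716, 0.1616)  len=0.4669
  (v10,v13,v14) [-+-] → (-0.431351, 1.09291, 0.1616)–(-0.899151, 0.899151, 0.1616)  len=0.5063
  (v12,v16,v13) [--+] → (-1.56971, 0.431351, 0.1616)–(-1.23631, 1.23631, 0.1616)  len=0.8713
  (v13,v16,v17) [+-+] → (-1.56971, 0.431351, 0.1616)–(-1.7484, 0, 0.1616)  len=0.4669
  (v13,v17,v14) [++-] → (-1.07784, 0.4678, 0.1616)–(-0.899151, 0.899151, 0.1616)  len=0.4669
  (v14,v17,v18) [-+-] → (-1.07784, 0.4678, 0.1616)–(-1.2716, 0, 0.1616)  len=0.5063
  (v16,v20,v17) [--+] → (-1.415, -0.804958, 0.1616)–(-1.7484, 0, 0.1616)  len=0.8713
  (v17,v20,v21) [+-+] → (-1.415, -0.804958, 0.1616)–(-1.23631, -1.23631, 0.1616)  len=0.4669
  (v17,v21,v18) [++-] → (-1.09291, -0.431351, 0.1616)–(-1.2716, 0, 0.1616)  len=0.4669
  (v18,v21,v22) [-+-] → (-1.09291, -0.431351, 0.1616)–(-0.899151, -0.899151, 0.1616)  len=0.5063
  (v20,v24,v21) [--+] → (-0.431351, -1.56971, 0.1616)–(-1.23631, -1.23631, 0.1616)  len=0.8713
  (v21,v24,v25) [+-+] → (-0.431351, -1.56971, 0.1616)–(0, -1.7484, 0.1616)  len=0.4669
  (v21,v25,v22) [++-] → (-0.4678, -1.07784, 0.1616)–(-0.899151, -0.899151, 0.1616)  len=0.4669
  (v22,v25,v26) [-+-] → (-0.4678, -1.07784, 0.1616)–(0, -1.2716, 0.1616)  len=0.5063
  (v24,v28,v25) [--+] → (0.804958, -1.415, 0.1616)–(0, -1.7484, 0.1616)  len=0.8713
  (v25,v28,v29) [+-+] → (0.804958, -1.415, 0.1616)–(1.23631, -1.23631, 0.1616)  len=0.4669
  (v25,v29,v26) [++-] → (0.431351, -1.09291, 0.1616)–(0, -1.2716, 0.1616)  len=0.4669
  (v26,v29,v30) [-+-] → (0.431351, -1.09291, 0.1616)–(0.899151, -0.899151, 0.1616)  len=0.5063
  (v28,v0,v29) [--+] → (1.56971, -0.431351, 0.1616)–(1.23631, -1.23631, 0.1616)  len=0.8713
  (v29,v0,v1) [+-+] → (1.56971, -0.431351, 0.1616)–(1.7484, 0, 0.1616)  len=0.4669
  (v29,v1,v30) [++-] → (1.07784, -0.4678, 0.1616)–(0.899151, -0.899151, 0.1616)  len=0.4669
  (v30,v1,v2) [-+-] → (1.07784, -0.4678, 0.1616)–(1.2716, 0, 0.1616)  len=0.5063

Chained into 2 loop(s):
  loop 1: 16 segments, perimeter = 10.7054
  loop 2: 16 segments, perimeter = 7.7859
Total perimeter = 18.491


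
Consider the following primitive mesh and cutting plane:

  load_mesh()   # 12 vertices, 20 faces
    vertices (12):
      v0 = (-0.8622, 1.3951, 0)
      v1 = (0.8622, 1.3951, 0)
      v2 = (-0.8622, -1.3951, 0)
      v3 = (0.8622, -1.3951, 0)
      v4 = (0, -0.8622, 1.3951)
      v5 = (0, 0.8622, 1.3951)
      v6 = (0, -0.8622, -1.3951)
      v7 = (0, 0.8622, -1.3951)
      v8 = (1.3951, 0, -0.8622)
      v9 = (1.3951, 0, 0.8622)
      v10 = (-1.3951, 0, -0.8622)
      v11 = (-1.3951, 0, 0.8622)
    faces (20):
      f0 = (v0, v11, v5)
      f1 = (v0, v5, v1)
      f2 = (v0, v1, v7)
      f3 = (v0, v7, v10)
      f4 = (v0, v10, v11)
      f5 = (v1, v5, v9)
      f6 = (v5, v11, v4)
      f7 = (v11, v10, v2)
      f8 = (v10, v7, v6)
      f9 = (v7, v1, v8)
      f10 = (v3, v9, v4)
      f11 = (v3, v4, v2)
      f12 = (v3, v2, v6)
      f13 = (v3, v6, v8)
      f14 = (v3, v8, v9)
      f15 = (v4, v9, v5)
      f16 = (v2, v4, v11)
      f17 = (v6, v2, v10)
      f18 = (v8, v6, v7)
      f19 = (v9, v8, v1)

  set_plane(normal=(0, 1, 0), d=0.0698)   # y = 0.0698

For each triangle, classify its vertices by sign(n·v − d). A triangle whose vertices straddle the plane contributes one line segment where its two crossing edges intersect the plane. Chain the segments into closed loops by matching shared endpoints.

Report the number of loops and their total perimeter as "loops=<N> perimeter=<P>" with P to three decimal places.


Straddling triangles (10 of 20):
  (v0,v11,v5) [+-+] → (-1.36844, 0.0698, 0.819062)–(-1.28216, 0.0698, 0.905341)  len=0.1220
  (v0,v7,v10) [++-] → (-1.28216, 0.0698, -0.905341)–(-1.36844, 0.0698, -0.819062)  len=0.1220
  (v0,v10,v11) [+--] → (-1.36844, 0.0698, -0.819062)–(-1.36844, 0.0698, 0.819062)  len=1.6381
  (v1,v5,v9) [++-] → (1.28216, 0.0698, 0.905341)–(1.36844, 0.0698, 0.819062)  len=0.1220
  (v5,v11,v4) [+--] → (-1.28216, 0.0698, 0.905341)–(0, 0.0698, 1.3951)  len=1.3725
  (v10,v7,v6) [-+-] → (-1.28216, 0.0698, -0.905341)–(0, 0.0698, -1.3951)  len=1.3725
  (v7,v1,v8) [++-] → (1.36844, 0.0698, -0.819062)–(1.28216, 0.0698, -0.905341)  len=0.1220
  (v4,v9,v5) [--+] → (1.28216, 0.0698, 0.905341)–(0, 0.0698, 1.3951)  len=1.3725
  (v8,v6,v7) [--+] → (0, 0.0698, -1.3951)–(1.28216, 0.0698, -0.905341)  len=1.3725
  (v9,v8,v1) [--+] → (1.36844, 0.0698, -0.819062)–(1.36844, 0.0698, 0.819062)  len=1.6381

Chained into 1 loop(s):
  loop 1: 10 segments, perimeter = 9.2544
Total perimeter = 9.254

loops=1 perimeter=9.254


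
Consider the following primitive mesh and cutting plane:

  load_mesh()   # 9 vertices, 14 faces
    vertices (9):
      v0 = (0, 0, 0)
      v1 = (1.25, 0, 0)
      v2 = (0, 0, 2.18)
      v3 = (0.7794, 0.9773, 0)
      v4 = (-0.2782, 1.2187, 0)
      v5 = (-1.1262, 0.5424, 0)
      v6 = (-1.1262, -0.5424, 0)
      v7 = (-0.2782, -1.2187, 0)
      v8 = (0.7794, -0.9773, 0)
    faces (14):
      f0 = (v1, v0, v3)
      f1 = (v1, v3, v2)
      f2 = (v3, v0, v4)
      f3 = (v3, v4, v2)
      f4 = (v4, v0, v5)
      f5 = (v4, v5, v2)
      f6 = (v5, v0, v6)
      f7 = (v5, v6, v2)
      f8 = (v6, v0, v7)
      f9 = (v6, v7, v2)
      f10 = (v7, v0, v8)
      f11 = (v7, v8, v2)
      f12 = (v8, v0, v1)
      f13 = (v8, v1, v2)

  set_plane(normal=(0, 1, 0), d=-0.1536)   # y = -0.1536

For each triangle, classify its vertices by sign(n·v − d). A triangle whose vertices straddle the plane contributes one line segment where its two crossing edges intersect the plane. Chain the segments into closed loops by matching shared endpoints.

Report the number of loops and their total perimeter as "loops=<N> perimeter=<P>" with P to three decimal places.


Straddling triangles (8 of 14):
  (v5,v0,v6) [++-] → (-0.318924, -0.1536, 0)–(-1.1262, -0.1536, 0)  len=0.8073
  (v5,v6,v2) [+-+] → (-1.1262, -0.1536, 0)–(-0.318924, -0.1536, 1.56265)  len=1.7589
  (v6,v0,v7) [-+-] → (-0.318924, -0.1536, 0)–(-0.0350632, -0.1536, 0)  len=0.2839
  (v6,v7,v2) [--+] → (-0.0350632, -0.1536, 1.90524)–(-0.318924, -0.1536, 1.56265)  len=0.4449
  (v7,v0,v8) [-+-] → (-0.0350632, -0.1536, 0)–(0.122497, -0.1536, 0)  len=0.1576
  (v7,v8,v2) [--+] → (0.122497, -0.1536, 1.83737)–(-0.0350632, -0.1536, 1.90524)  len=0.1716
  (v8,v0,v1) [-++] → (0.122497, -0.1536, 0)–(1.17604, -0.1536, 0)  len=1.0535
  (v8,v1,v2) [-++] → (1.17604, -0.1536, 0)–(0.122497, -0.1536, 1.83737)  len=2.1180

Chained into 1 loop(s):
  loop 1: 8 segments, perimeter = 6.7956
Total perimeter = 6.796

loops=1 perimeter=6.796


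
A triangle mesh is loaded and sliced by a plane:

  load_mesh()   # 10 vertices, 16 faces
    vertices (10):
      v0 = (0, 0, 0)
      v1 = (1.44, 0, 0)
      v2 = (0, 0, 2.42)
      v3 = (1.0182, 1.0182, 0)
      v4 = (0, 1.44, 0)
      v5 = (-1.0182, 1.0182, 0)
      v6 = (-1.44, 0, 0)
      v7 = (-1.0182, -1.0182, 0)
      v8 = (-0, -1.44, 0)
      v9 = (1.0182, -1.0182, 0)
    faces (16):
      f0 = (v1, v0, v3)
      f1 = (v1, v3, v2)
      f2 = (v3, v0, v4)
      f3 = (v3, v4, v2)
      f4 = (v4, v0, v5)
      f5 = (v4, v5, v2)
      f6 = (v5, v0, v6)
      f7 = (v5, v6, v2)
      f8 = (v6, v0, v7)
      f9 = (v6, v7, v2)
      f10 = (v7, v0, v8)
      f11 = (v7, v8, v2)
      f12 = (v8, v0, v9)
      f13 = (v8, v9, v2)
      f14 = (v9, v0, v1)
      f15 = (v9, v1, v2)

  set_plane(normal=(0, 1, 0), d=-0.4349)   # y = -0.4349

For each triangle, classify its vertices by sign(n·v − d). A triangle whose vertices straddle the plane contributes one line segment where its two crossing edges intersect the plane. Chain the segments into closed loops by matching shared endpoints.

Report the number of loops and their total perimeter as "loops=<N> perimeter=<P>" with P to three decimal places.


loops=1 perimeter=6.806

Straddling triangles (8 of 16):
  (v6,v0,v7) [++-] → (-0.4349, -0.4349, 0)–(-1.25984, -0.4349, 0)  len=0.8249
  (v6,v7,v2) [+-+] → (-1.25984, -0.4349, 0)–(-0.4349, -0.4349, 1.38635)  len=1.6132
  (v7,v0,v8) [-+-] → (-0.4349, -0.4349, 0)–(0, -0.4349, 0)  len=0.4349
  (v7,v8,v2) [--+] → (0, -0.4349, 1.68913)–(-0.4349, -0.4349, 1.38635)  len=0.5299
  (v8,v0,v9) [-+-] → (0, -0.4349, 0)–(0.4349, -0.4349, 0)  len=0.4349
  (v8,v9,v2) [--+] → (0.4349, -0.4349, 1.38635)–(0, -0.4349, 1.68913)  len=0.5299
  (v9,v0,v1) [-++] → (0.4349, -0.4349, 0)–(1.25984, -0.4349, 0)  len=0.8249
  (v9,v1,v2) [-++] → (1.25984, -0.4349, 0)–(0.4349, -0.4349, 1.38635)  len=1.6132

Chained into 1 loop(s):
  loop 1: 8 segments, perimeter = 6.8060
Total perimeter = 6.806


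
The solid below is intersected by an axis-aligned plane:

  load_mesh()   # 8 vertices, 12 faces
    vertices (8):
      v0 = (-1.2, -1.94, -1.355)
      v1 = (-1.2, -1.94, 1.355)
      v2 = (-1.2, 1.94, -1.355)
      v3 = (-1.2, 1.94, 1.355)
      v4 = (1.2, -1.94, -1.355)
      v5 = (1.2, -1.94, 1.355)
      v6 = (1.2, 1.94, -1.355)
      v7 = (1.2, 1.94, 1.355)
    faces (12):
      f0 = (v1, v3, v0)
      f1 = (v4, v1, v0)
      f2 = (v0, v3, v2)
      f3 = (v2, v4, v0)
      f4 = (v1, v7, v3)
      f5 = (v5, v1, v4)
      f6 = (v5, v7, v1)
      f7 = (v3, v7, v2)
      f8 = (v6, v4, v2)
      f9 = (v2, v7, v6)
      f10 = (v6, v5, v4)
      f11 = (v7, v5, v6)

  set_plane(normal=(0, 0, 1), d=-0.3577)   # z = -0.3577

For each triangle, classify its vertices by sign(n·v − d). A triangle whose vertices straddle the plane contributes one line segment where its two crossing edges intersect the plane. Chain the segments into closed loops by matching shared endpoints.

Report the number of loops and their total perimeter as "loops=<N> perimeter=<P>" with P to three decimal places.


loops=1 perimeter=12.560

Straddling triangles (8 of 12):
  (v1,v3,v0) [++-] → (-1.2, -0.512131, -0.3577)–(-1.2, -1.94, -0.3577)  len=1.4279
  (v4,v1,v0) [-+-] → (0.316782, -1.94, -0.3577)–(-1.2, -1.94, -0.3577)  len=1.5168
  (v0,v3,v2) [-+-] → (-1.2, -0.512131, -0.3577)–(-1.2, 1.94, -0.3577)  len=2.4521
  (v5,v1,v4) [++-] → (0.316782, -1.94, -0.3577)–(1.2, -1.94, -0.3577)  len=0.8832
  (v3,v7,v2) [++-] → (-0.316782, 1.94, -0.3577)–(-1.2, 1.94, -0.3577)  len=0.8832
  (v2,v7,v6) [-+-] → (-0.316782, 1.94, -0.3577)–(1.2, 1.94, -0.3577)  len=1.5168
  (v6,v5,v4) [-+-] → (1.2, 0.512131, -0.3577)–(1.2, -1.94, -0.3577)  len=2.4521
  (v7,v5,v6) [++-] → (1.2, 0.512131, -0.3577)–(1.2, 1.94, -0.3577)  len=1.4279

Chained into 1 loop(s):
  loop 1: 8 segments, perimeter = 12.5600
Total perimeter = 12.560


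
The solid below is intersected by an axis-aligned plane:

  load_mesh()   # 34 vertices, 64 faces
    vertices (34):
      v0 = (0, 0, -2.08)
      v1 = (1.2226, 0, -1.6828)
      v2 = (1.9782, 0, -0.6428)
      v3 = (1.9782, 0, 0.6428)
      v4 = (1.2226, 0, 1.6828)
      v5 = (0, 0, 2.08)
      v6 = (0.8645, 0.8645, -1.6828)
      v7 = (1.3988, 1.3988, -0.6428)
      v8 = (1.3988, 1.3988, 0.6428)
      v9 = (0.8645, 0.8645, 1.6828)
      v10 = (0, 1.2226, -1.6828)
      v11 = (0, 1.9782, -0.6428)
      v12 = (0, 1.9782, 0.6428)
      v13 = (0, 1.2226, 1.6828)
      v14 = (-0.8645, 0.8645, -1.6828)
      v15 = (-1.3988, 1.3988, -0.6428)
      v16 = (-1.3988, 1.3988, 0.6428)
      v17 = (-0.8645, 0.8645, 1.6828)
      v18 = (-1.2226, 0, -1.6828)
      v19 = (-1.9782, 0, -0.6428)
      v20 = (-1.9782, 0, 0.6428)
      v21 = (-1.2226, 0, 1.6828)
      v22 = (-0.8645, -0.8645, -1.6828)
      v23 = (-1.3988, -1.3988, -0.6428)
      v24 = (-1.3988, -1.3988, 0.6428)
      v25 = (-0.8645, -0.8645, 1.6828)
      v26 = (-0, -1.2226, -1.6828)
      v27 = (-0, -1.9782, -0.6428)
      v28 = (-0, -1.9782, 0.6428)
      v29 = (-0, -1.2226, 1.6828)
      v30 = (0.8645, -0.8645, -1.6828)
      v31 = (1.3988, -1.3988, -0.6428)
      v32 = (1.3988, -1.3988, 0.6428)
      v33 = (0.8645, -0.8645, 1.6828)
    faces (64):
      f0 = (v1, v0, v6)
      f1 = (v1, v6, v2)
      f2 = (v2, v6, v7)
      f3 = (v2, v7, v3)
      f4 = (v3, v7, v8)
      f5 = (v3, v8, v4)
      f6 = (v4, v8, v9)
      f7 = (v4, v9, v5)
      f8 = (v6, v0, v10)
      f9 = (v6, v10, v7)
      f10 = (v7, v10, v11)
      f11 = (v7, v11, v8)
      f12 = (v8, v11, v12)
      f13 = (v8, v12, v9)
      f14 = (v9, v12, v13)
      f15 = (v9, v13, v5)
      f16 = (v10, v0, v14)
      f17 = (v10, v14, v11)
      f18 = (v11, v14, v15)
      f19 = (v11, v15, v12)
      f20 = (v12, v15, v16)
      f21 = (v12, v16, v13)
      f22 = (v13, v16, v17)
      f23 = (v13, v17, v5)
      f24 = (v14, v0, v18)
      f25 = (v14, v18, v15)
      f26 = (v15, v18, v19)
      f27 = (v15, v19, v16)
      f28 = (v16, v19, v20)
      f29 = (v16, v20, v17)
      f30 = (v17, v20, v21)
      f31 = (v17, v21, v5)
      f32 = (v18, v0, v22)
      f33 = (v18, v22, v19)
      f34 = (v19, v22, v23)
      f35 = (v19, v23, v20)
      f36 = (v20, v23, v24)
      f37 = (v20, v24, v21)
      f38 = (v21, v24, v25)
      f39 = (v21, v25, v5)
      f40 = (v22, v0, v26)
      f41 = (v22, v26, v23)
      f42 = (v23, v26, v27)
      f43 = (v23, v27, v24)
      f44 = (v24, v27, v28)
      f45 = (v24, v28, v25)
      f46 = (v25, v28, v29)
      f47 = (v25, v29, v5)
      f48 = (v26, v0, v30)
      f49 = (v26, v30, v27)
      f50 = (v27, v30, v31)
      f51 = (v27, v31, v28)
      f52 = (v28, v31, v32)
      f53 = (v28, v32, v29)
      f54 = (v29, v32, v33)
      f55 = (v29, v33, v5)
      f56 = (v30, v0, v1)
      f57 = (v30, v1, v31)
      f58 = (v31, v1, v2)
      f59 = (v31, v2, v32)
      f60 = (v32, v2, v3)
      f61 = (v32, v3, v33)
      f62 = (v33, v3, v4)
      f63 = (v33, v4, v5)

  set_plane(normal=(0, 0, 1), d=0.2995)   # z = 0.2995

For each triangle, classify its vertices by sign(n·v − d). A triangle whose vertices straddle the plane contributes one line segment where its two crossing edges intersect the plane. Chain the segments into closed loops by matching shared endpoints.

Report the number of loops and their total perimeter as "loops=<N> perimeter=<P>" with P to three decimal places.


Straddling triangles (16 of 64):
  (v2,v7,v3) [--+] → (1.82348, 0.373528, 0.2995)–(1.9782, 0, 0.2995)  len=0.4043
  (v3,v7,v8) [+-+] → (1.82348, 0.373528, 0.2995)–(1.3988, 1.3988, 0.2995)  len=1.1097
  (v7,v11,v8) [--+] → (1.02527, 1.55352, 0.2995)–(1.3988, 1.3988, 0.2995)  len=0.4043
  (v8,v11,v12) [+-+] → (1.02527, 1.55352, 0.2995)–(0, 1.9782, 0.2995)  len=1.1097
  (v11,v15,v12) [--+] → (-0.373528, 1.82348, 0.2995)–(0, 1.9782, 0.2995)  len=0.4043
  (v12,v15,v16) [+-+] → (-0.373528, 1.82348, 0.2995)–(-1.3988, 1.3988, 0.2995)  len=1.1097
  (v15,v19,v16) [--+] → (-1.55352, 1.02527, 0.2995)–(-1.3988, 1.3988, 0.2995)  len=0.4043
  (v16,v19,v20) [+-+] → (-1.55352, 1.02527, 0.2995)–(-1.9782, 0, 0.2995)  len=1.1097
  (v19,v23,v20) [--+] → (-1.82348, -0.373528, 0.2995)–(-1.9782, 0, 0.2995)  len=0.4043
  (v20,v23,v24) [+-+] → (-1.82348, -0.373528, 0.2995)–(-1.3988, -1.3988, 0.2995)  len=1.1097
  (v23,v27,v24) [--+] → (-1.02527, -1.55352, 0.2995)–(-1.3988, -1.3988, 0.2995)  len=0.4043
  (v24,v27,v28) [+-+] → (-1.02527, -1.55352, 0.2995)–(0, -1.9782, 0.2995)  len=1.1097
  (v27,v31,v28) [--+] → (0.373528, -1.82348, 0.2995)–(0, -1.9782, 0.2995)  len=0.4043
  (v28,v31,v32) [+-+] → (0.373528, -1.82348, 0.2995)–(1.3988, -1.3988, 0.2995)  len=1.1097
  (v31,v2,v32) [--+] → (1.55352, -1.02527, 0.2995)–(1.3988, -1.3988, 0.2995)  len=0.4043
  (v32,v2,v3) [+-+] → (1.55352, -1.02527, 0.2995)–(1.9782, 0, 0.2995)  len=1.1097

Chained into 1 loop(s):
  loop 1: 16 segments, perimeter = 12.1124
Total perimeter = 12.112

loops=1 perimeter=12.112


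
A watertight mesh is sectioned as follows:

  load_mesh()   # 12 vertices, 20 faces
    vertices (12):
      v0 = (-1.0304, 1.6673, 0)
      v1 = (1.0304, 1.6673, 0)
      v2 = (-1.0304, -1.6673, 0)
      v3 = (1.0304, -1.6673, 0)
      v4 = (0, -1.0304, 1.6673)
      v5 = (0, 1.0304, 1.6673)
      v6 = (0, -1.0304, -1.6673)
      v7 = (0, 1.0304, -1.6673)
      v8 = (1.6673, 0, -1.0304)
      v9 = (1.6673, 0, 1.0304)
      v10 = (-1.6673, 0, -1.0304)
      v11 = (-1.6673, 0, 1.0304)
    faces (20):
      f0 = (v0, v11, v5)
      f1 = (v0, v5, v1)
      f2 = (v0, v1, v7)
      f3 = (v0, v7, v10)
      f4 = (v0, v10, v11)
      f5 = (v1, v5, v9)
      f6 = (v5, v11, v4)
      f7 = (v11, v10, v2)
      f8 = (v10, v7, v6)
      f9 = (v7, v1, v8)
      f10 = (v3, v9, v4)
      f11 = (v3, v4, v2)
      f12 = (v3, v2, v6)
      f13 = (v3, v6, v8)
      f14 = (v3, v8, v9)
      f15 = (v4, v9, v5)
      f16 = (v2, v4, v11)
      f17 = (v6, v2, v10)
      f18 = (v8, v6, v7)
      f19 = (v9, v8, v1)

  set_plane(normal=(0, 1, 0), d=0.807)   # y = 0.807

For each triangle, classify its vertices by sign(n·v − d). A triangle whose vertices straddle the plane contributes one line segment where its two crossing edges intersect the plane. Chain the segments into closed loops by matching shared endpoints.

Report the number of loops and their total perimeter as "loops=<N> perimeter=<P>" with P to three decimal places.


Straddling triangles (10 of 20):
  (v0,v11,v5) [+-+] → (-1.35903, 0.807, 0.53167)–(-0.361486, 0.807, 1.52921)  len=1.4107
  (v0,v7,v10) [++-] → (-0.361486, 0.807, -1.52921)–(-1.35903, 0.807, -0.53167)  len=1.4107
  (v0,v10,v11) [+--] → (-1.35903, 0.807, -0.53167)–(-1.35903, 0.807, 0.53167)  len=1.0633
  (v1,v5,v9) [++-] → (0.361486, 0.807, 1.52921)–(1.35903, 0.807, 0.53167)  len=1.4107
  (v5,v11,v4) [+--] → (-0.361486, 0.807, 1.52921)–(0, 0.807, 1.6673)  len=0.3870
  (v10,v7,v6) [-+-] → (-0.361486, 0.807, -1.52921)–(0, 0.807, -1.6673)  len=0.3870
  (v7,v1,v8) [++-] → (1.35903, 0.807, -0.53167)–(0.361486, 0.807, -1.52921)  len=1.4107
  (v4,v9,v5) [--+] → (0.361486, 0.807, 1.52921)–(0, 0.807, 1.6673)  len=0.3870
  (v8,v6,v7) [--+] → (0, 0.807, -1.6673)–(0.361486, 0.807, -1.52921)  len=0.3870
  (v9,v8,v1) [--+] → (1.35903, 0.807, -0.53167)–(1.35903, 0.807, 0.53167)  len=1.0633

Chained into 1 loop(s):
  loop 1: 10 segments, perimeter = 9.3175
Total perimeter = 9.317

loops=1 perimeter=9.317


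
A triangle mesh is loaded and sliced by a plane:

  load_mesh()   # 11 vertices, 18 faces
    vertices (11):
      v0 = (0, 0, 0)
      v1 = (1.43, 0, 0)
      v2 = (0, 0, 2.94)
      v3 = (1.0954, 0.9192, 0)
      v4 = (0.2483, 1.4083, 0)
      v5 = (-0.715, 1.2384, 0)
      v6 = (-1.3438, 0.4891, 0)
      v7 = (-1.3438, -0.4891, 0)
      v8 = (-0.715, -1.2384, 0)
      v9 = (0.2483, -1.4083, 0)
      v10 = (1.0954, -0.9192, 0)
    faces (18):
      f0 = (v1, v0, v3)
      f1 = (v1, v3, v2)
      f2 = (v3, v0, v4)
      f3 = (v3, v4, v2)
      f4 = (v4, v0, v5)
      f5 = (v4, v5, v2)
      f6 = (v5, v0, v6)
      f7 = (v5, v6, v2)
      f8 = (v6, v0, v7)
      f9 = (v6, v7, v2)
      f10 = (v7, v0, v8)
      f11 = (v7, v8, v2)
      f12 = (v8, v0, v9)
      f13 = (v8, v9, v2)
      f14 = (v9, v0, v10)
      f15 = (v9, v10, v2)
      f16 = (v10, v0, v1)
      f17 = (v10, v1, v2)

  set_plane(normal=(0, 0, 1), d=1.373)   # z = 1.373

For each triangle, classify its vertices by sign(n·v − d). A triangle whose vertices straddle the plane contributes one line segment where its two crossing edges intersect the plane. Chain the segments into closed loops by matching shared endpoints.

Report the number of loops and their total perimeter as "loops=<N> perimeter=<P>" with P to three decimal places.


Straddling triangles (9 of 18):
  (v1,v3,v2) [--+] → (0.583841, 0.489927, 1.373)–(0.76218, 0, 1.373)  len=0.5214
  (v3,v4,v2) [--+] → (0.132342, 0.750614, 1.373)–(0.583841, 0.489927, 1.373)  len=0.5214
  (v4,v5,v2) [--+] → (-0.38109, 0.660059, 1.373)–(0.132342, 0.750614, 1.373)  len=0.5214
  (v5,v6,v2) [--+] → (-0.716236, 0.260687, 1.373)–(-0.38109, 0.660059, 1.373)  len=0.5214
  (v6,v7,v2) [--+] → (-0.716236, -0.260687, 1.373)–(-0.716236, 0.260687, 1.373)  len=0.5214
  (v7,v8,v2) [--+] → (-0.38109, -0.660059, 1.373)–(-0.716236, -0.260687, 1.373)  len=0.5214
  (v8,v9,v2) [--+] → (0.132342, -0.750614, 1.373)–(-0.38109, -0.660059, 1.373)  len=0.5214
  (v9,v10,v2) [--+] → (0.583841, -0.489927, 1.373)–(0.132342, -0.750614, 1.373)  len=0.5214
  (v10,v1,v2) [--+] → (0.76218, 0, 1.373)–(0.583841, -0.489927, 1.373)  len=0.5214

Chained into 1 loop(s):
  loop 1: 9 segments, perimeter = 4.6923
Total perimeter = 4.692

loops=1 perimeter=4.692


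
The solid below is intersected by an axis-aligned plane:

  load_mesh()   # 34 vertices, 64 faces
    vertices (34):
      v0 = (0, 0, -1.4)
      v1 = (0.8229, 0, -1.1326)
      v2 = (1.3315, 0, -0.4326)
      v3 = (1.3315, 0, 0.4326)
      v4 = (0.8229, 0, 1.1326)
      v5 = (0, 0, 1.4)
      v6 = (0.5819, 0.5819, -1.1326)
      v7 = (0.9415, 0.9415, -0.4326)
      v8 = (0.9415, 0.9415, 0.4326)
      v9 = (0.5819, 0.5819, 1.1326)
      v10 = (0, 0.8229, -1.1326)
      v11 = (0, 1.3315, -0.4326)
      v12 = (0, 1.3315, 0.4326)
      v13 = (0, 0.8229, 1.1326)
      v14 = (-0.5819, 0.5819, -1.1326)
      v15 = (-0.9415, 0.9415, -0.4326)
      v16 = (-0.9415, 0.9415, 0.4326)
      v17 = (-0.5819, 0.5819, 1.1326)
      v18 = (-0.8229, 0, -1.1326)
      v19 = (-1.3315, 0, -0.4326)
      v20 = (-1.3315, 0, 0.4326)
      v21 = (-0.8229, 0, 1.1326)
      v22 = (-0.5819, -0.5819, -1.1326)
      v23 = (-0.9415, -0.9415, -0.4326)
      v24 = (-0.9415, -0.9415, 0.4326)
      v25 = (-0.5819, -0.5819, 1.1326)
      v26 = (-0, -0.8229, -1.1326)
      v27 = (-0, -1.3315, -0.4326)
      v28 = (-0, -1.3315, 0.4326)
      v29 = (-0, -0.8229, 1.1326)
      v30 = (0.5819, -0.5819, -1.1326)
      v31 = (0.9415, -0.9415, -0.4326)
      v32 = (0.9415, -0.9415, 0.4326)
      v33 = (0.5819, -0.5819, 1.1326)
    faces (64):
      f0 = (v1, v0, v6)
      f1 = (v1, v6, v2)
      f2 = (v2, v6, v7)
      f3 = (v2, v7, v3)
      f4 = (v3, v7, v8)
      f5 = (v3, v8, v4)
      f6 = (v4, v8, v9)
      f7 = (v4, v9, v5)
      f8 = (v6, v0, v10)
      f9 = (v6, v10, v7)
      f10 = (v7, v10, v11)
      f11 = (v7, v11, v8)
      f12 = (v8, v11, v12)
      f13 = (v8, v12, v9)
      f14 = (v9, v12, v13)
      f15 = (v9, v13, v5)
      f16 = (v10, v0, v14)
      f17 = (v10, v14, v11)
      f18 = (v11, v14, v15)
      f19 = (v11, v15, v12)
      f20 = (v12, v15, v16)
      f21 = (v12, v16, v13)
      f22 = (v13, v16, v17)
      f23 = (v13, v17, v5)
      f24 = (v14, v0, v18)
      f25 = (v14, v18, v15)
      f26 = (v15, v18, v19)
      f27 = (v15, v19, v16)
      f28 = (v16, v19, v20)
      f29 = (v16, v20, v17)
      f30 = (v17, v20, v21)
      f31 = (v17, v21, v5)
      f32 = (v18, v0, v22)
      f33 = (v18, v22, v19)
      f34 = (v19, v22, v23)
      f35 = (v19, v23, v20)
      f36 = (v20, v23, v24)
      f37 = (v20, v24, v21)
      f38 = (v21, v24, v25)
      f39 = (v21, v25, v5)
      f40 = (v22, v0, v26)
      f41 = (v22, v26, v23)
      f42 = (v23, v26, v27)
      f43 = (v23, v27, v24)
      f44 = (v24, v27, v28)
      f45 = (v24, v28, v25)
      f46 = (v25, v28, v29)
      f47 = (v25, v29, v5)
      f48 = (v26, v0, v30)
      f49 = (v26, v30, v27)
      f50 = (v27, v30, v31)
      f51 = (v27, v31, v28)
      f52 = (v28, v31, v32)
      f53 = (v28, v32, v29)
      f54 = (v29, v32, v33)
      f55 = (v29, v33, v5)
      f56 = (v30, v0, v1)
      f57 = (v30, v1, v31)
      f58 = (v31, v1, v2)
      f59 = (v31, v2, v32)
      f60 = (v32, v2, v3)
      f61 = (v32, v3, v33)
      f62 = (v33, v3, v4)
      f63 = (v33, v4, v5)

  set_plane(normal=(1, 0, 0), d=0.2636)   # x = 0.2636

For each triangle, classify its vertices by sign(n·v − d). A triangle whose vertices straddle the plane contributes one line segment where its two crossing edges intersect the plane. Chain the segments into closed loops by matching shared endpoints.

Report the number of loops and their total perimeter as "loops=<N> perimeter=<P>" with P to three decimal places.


Straddling triangles (20 of 64):
  (v1,v0,v6) [+-+] → (0.2636, 0, -1.31434)–(0.2636, 0.2636, -1.27887)  len=0.2660
  (v4,v9,v5) [++-] → (0.2636, 0.2636, 1.27887)–(0.2636, 0, 1.31434)  len=0.2660
  (v6,v0,v10) [+--] → (0.2636, 0.2636, -1.27887)–(0.2636, 0.713727, -1.1326)  len=0.4733
  (v6,v10,v7) [+-+] → (0.2636, 0.713727, -1.1326)–(0.2636, 0.856105, -0.936615)  len=0.2422
  (v7,v10,v11) [+--] → (0.2636, 0.856105, -0.936615)–(0.2636, 1.22231, -0.4326)  len=0.6230
  (v7,v11,v8) [+-+] → (0.2636, 1.22231, -0.4326)–(0.2636, 1.22231, -0.190362)  len=0.2422
  (v8,v11,v12) [+--] → (0.2636, 1.22231, -0.190362)–(0.2636, 1.22231, 0.4326)  len=0.6230
  (v8,v12,v9) [+-+] → (0.2636, 1.22231, 0.4326)–(0.2636, 0.991932, 0.749699)  len=0.3920
  (v9,v12,v13) [+--] → (0.2636, 0.991932, 0.749699)–(0.2636, 0.713727, 1.1326)  len=0.4733
  (v9,v13,v5) [+--] → (0.2636, 0.713727, 1.1326)–(0.2636, 0.2636, 1.27887)  len=0.4733
  (v26,v0,v30) [--+] → (0.2636, -0.2636, -1.27887)–(0.2636, -0.713727, -1.1326)  len=0.4733
  (v26,v30,v27) [-+-] → (0.2636, -0.713727, -1.1326)–(0.2636, -0.991932, -0.749699)  len=0.4733
  (v27,v30,v31) [-++] → (0.2636, -0.991932, -0.749699)–(0.2636, -1.22231, -0.4326)  len=0.3920
  (v27,v31,v28) [-+-] → (0.2636, -1.22231, -0.4326)–(0.2636, -1.22231, 0.190362)  len=0.6230
  (v28,v31,v32) [-++] → (0.2636, -1.22231, 0.190362)–(0.2636, -1.22231, 0.4326)  len=0.2422
  (v28,v32,v29) [-+-] → (0.2636, -1.22231, 0.4326)–(0.2636, -0.856105, 0.936615)  len=0.6230
  (v29,v32,v33) [-++] → (0.2636, -0.856105, 0.936615)–(0.2636, -0.713727, 1.1326)  len=0.2422
  (v29,v33,v5) [-+-] → (0.2636, -0.713727, 1.1326)–(0.2636, -0.2636, 1.27887)  len=0.4733
  (v30,v0,v1) [+-+] → (0.2636, -0.2636, -1.27887)–(0.2636, 0, -1.31434)  len=0.2660
  (v33,v4,v5) [++-] → (0.2636, 0, 1.31434)–(0.2636, -0.2636, 1.27887)  len=0.2660

Chained into 1 loop(s):
  loop 1: 20 segments, perimeter = 8.1485
Total perimeter = 8.148

loops=1 perimeter=8.148


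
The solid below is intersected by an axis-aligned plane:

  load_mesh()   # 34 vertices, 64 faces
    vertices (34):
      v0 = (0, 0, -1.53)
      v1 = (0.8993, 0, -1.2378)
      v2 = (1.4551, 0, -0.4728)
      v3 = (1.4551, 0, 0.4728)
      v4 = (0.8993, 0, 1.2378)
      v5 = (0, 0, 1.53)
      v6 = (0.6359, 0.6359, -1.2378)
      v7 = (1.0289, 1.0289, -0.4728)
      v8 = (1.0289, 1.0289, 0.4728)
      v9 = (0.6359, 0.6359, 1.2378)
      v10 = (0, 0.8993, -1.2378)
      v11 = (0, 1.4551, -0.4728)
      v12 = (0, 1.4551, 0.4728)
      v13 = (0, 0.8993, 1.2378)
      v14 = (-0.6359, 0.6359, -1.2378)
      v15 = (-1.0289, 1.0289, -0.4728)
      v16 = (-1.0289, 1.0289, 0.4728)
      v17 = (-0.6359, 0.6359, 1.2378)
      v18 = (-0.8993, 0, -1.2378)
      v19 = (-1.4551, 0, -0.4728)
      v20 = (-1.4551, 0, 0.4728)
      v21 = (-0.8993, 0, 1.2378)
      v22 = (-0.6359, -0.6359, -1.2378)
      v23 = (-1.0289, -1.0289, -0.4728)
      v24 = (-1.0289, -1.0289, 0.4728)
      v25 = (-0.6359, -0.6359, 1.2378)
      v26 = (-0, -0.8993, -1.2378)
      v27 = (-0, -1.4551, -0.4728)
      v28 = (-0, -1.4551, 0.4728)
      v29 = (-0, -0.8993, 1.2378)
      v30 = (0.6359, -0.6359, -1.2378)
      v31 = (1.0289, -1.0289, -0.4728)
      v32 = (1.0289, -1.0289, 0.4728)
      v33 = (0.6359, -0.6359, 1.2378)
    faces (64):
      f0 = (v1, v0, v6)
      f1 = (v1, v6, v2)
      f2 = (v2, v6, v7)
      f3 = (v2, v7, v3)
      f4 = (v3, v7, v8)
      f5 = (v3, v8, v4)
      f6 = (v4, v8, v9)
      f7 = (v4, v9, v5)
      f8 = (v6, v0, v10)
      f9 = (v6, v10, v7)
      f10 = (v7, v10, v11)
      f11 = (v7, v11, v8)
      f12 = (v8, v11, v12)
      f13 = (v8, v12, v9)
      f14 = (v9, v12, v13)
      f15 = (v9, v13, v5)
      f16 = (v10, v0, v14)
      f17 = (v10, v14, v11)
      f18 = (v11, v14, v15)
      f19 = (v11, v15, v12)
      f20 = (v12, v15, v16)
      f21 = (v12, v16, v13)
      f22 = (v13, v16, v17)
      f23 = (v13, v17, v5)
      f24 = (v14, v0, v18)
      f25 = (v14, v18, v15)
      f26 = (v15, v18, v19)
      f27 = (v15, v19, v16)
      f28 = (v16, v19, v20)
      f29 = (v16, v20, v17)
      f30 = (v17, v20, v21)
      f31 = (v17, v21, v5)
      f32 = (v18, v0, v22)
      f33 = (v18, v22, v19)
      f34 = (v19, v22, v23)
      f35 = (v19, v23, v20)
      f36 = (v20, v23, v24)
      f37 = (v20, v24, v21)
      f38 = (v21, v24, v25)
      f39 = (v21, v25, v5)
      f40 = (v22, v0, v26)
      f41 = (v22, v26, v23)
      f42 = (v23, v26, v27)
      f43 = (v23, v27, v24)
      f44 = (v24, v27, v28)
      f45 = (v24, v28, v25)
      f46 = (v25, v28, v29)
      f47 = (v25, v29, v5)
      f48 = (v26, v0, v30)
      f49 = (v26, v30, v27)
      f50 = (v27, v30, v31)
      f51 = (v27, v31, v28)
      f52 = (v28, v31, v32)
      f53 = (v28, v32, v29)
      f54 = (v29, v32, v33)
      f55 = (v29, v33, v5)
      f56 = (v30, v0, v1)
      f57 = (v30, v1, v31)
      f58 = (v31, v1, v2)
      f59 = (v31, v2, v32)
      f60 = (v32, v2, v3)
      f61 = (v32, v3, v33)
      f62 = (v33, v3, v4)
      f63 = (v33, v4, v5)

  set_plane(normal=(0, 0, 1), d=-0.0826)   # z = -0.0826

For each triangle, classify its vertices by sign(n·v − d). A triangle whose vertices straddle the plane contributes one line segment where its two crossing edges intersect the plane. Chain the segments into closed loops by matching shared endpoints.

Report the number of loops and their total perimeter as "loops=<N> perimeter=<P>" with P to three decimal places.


Straddling triangles (16 of 64):
  (v2,v7,v3) [--+] → (1.20477, 0.604326, -0.0826)–(1.4551, 0, -0.0826)  len=0.6541
  (v3,v7,v8) [+-+] → (1.20477, 0.604326, -0.0826)–(1.0289, 1.0289, -0.0826)  len=0.4596
  (v7,v11,v8) [--+] → (0.424574, 1.27923, -0.0826)–(1.0289, 1.0289, -0.0826)  len=0.6541
  (v8,v11,v12) [+-+] → (0.424574, 1.27923, -0.0826)–(0, 1.4551, -0.0826)  len=0.4596
  (v11,v15,v12) [--+] → (-0.604326, 1.20477, -0.0826)–(0, 1.4551, -0.0826)  len=0.6541
  (v12,v15,v16) [+-+] → (-0.604326, 1.20477, -0.0826)–(-1.0289, 1.0289, -0.0826)  len=0.4596
  (v15,v19,v16) [--+] → (-1.27923, 0.424574, -0.0826)–(-1.0289, 1.0289, -0.0826)  len=0.6541
  (v16,v19,v20) [+-+] → (-1.27923, 0.424574, -0.0826)–(-1.4551, 0, -0.0826)  len=0.4596
  (v19,v23,v20) [--+] → (-1.20477, -0.604326, -0.0826)–(-1.4551, 0, -0.0826)  len=0.6541
  (v20,v23,v24) [+-+] → (-1.20477, -0.604326, -0.0826)–(-1.0289, -1.0289, -0.0826)  len=0.4596
  (v23,v27,v24) [--+] → (-0.424574, -1.27923, -0.0826)–(-1.0289, -1.0289, -0.0826)  len=0.6541
  (v24,v27,v28) [+-+] → (-0.424574, -1.27923, -0.0826)–(0, -1.4551, -0.0826)  len=0.4596
  (v27,v31,v28) [--+] → (0.604326, -1.20477, -0.0826)–(0, -1.4551, -0.0826)  len=0.6541
  (v28,v31,v32) [+-+] → (0.604326, -1.20477, -0.0826)–(1.0289, -1.0289, -0.0826)  len=0.4596
  (v31,v2,v32) [--+] → (1.27923, -0.424574, -0.0826)–(1.0289, -1.0289, -0.0826)  len=0.6541
  (v32,v2,v3) [+-+] → (1.27923, -0.424574, -0.0826)–(1.4551, 0, -0.0826)  len=0.4596

Chained into 1 loop(s):
  loop 1: 16 segments, perimeter = 8.9094
Total perimeter = 8.909

loops=1 perimeter=8.909
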